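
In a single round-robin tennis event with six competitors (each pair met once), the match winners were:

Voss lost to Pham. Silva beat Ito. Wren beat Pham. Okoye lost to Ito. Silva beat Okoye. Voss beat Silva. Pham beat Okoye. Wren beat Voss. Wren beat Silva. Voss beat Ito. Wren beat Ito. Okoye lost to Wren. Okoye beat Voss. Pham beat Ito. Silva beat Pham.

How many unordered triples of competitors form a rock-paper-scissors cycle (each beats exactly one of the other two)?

3

Of the C(6,3) = 20 triples, the cyclic ones are: {Pham, Silva, Voss}; {Ito, Okoye, Voss}; {Silva, Okoye, Voss}.
That is 3.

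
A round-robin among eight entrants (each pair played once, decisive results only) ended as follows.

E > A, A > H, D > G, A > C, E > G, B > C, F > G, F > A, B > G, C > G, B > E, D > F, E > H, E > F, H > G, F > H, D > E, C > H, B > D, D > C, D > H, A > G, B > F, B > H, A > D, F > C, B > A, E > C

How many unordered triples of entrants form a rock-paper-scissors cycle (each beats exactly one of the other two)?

Win totals: A 4, B 7, C 2, D 5, E 5, F 4, G 0, H 1.
An entrant with w wins dominates both others in C(w,2) triples; summing gives 6 + 21 + 1 + 10 + 10 + 6 + 0 + 0 = 54 transitive triples.
Total triples C(8,3) = 56, so cyclic triples = 56 − 54 = 2.

2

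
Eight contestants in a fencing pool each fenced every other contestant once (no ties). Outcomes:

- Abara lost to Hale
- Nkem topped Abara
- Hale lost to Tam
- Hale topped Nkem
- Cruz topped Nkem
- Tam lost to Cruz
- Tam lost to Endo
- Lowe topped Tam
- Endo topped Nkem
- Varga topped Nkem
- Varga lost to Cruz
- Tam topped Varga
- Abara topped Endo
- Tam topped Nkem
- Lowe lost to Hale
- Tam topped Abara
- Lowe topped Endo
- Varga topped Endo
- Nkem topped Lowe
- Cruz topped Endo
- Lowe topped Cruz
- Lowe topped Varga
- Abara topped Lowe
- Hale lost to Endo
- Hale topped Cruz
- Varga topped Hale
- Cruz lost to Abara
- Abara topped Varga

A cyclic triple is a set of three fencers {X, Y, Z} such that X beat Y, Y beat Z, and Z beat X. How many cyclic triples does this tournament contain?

19

Win totals: Hale 4, Nkem 2, Cruz 4, Lowe 4, Abara 4, Varga 3, Tam 4, Endo 3.
A fencer with w wins dominates both others in C(w,2) triples; summing gives 6 + 1 + 6 + 6 + 6 + 3 + 6 + 3 = 37 transitive triples.
Total triples C(8,3) = 56, so cyclic triples = 56 − 37 = 19.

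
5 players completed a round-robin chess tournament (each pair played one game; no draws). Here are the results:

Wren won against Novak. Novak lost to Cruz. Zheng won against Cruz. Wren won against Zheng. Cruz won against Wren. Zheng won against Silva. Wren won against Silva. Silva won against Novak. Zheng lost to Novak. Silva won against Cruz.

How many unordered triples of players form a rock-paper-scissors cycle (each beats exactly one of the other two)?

4

Of the C(5,3) = 10 triples, the cyclic ones are: {Wren, Cruz, Silva}; {Wren, Cruz, Zheng}; {Cruz, Novak, Zheng}; {Silva, Novak, Zheng}.
That is 4.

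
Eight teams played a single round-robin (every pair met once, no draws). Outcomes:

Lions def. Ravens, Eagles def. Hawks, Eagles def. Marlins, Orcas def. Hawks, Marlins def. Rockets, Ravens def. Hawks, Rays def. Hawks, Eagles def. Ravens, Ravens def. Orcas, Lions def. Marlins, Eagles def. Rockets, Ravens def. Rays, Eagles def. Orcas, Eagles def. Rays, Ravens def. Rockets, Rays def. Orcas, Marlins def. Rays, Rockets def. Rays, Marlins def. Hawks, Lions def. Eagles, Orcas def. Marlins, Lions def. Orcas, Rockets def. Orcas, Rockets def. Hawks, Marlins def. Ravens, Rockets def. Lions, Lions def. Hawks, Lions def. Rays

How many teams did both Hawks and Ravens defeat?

Hawks beat: no one.
Ravens beat: Orcas, Hawks, Rays, Rockets.
No one was beaten by both.

0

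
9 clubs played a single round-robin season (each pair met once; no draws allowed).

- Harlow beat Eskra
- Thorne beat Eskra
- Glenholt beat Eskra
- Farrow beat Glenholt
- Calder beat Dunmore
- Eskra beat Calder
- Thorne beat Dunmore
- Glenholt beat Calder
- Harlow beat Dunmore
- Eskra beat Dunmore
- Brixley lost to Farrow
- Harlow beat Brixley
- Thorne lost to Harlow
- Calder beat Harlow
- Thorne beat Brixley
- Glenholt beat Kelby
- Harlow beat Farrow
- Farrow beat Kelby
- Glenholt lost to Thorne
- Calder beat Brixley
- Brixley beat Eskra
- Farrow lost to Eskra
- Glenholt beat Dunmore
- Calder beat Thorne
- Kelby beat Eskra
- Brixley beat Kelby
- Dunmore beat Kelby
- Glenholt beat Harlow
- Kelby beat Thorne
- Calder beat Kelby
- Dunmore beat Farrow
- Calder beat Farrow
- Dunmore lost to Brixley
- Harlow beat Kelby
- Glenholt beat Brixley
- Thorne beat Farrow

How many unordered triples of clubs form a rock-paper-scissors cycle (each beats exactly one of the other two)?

Win totals: Calder 6, Dunmore 2, Eskra 3, Kelby 2, Farrow 3, Brixley 3, Harlow 6, Glenholt 6, Thorne 5.
A club with w wins dominates both others in C(w,2) triples; summing gives 15 + 1 + 3 + 1 + 3 + 3 + 15 + 15 + 10 = 66 transitive triples.
Total triples C(9,3) = 84, so cyclic triples = 84 − 66 = 18.

18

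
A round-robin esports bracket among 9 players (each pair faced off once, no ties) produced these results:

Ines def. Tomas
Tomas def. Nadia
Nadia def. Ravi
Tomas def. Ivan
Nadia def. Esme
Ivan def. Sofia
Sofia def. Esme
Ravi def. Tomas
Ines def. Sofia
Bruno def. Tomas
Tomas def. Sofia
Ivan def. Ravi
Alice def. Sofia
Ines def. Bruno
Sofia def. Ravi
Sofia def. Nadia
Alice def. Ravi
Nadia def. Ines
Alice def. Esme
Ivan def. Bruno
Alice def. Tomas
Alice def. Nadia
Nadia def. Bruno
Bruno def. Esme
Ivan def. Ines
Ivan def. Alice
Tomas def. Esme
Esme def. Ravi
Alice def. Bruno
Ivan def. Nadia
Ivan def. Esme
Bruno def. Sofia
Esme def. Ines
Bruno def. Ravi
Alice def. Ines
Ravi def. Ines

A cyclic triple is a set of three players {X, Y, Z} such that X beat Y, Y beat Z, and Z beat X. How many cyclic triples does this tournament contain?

Win totals: Sofia 3, Tomas 4, Esme 2, Alice 7, Ivan 7, Bruno 4, Ines 3, Ravi 2, Nadia 4.
A player with w wins dominates both others in C(w,2) triples; summing gives 3 + 6 + 1 + 21 + 21 + 6 + 3 + 1 + 6 = 68 transitive triples.
Total triples C(9,3) = 84, so cyclic triples = 84 − 68 = 16.

16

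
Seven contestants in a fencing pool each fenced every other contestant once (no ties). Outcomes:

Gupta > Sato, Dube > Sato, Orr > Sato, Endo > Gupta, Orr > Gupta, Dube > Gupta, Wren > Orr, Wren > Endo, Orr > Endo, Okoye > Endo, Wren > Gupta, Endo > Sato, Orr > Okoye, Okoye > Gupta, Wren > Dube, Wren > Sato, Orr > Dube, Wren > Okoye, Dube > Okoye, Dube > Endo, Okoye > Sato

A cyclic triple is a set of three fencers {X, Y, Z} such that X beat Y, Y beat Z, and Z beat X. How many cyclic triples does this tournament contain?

Win totals: Okoye 3, Wren 6, Endo 2, Sato 0, Gupta 1, Orr 5, Dube 4.
A fencer with w wins dominates both others in C(w,2) triples; summing gives 3 + 15 + 1 + 0 + 0 + 10 + 6 = 35 transitive triples.
Total triples C(7,3) = 35, so cyclic triples = 35 − 35 = 0.

0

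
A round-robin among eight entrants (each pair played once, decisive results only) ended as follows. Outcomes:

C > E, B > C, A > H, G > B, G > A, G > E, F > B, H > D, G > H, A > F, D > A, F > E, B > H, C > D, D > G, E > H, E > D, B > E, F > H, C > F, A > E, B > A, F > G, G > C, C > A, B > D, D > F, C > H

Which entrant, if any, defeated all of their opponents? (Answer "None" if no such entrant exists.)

Highest win total is G with 5 (out of 7 possible).
G lost to D, F, so no entrant went undefeated.

None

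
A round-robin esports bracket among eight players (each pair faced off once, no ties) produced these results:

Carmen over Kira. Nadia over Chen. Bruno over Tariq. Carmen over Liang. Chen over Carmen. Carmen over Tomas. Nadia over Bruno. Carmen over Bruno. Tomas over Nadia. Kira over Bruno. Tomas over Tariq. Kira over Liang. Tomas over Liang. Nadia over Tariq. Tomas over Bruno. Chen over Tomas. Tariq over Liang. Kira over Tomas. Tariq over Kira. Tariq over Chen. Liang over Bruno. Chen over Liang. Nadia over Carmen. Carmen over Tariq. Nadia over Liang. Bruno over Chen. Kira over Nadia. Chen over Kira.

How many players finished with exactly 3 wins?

1

Win totals: Liang 1, Tariq 3, Nadia 5, Tomas 4, Bruno 2, Chen 4, Kira 4, Carmen 5.
Exactly 3: Tariq — 1 player.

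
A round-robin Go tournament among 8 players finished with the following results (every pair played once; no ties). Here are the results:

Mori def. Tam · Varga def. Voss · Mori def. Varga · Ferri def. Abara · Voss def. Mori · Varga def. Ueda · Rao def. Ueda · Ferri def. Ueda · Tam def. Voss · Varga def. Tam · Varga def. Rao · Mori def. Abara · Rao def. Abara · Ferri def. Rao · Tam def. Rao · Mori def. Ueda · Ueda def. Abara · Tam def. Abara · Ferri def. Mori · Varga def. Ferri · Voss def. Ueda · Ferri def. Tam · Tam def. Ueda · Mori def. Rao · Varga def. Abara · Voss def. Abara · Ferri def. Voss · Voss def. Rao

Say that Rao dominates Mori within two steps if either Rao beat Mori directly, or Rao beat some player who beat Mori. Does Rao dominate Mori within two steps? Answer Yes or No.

No

Rao did not beat Mori directly.
Rao beat Abara, Ueda, but each of them lost to Mori. No two-step path.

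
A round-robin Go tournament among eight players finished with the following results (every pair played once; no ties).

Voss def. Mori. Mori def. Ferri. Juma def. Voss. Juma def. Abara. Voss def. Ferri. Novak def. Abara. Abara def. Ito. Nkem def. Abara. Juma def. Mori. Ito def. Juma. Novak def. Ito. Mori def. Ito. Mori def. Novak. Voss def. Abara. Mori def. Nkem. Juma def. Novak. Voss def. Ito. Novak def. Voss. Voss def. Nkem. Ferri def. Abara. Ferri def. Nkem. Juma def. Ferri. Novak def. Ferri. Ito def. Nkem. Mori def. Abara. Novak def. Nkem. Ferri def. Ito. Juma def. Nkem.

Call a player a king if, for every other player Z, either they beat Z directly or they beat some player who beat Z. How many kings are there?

Ito reaches everyone (king).
Nkem cannot reach Juma, Novak, Voss, Ferri, Mori in two steps.
Juma reaches everyone (king).
Novak reaches everyone (king).
Voss reaches everyone (king).
Ferri cannot reach Novak, Voss, Mori in two steps.
Mori reaches everyone (king).
Abara cannot reach Novak, Voss, Ferri, Mori in two steps.
Kings: Ito, Juma, Novak, Voss, Mori — 5.

5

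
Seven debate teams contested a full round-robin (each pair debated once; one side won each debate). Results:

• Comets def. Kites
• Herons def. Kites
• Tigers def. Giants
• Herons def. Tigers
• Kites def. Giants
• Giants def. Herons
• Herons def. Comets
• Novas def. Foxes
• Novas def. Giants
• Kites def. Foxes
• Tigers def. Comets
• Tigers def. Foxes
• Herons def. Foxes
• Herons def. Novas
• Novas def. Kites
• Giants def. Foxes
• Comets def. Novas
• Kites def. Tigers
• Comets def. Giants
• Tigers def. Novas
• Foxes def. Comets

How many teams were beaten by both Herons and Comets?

2

Herons beat: Tigers, Kites, Comets, Foxes, Novas.
Comets beat: Kites, Giants, Novas.
Both beat: Kites, Novas — 2.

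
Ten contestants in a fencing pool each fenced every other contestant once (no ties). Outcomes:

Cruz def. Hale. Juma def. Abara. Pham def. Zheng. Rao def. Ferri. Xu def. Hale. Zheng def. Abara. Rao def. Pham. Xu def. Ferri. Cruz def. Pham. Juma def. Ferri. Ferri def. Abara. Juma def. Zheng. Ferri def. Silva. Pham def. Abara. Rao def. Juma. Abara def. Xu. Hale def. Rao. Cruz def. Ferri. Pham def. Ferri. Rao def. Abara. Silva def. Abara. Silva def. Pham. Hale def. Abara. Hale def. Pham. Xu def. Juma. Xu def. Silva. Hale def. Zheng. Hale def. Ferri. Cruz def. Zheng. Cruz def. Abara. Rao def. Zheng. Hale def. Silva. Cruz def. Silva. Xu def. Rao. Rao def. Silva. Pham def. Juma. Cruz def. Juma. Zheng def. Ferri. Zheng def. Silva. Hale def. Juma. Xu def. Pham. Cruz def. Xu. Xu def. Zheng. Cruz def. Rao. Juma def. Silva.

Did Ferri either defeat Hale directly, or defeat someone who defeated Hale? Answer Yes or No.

Ferri did not beat Hale directly.
Ferri beat Abara, Silva, but each of them lost to Hale. No two-step path.

No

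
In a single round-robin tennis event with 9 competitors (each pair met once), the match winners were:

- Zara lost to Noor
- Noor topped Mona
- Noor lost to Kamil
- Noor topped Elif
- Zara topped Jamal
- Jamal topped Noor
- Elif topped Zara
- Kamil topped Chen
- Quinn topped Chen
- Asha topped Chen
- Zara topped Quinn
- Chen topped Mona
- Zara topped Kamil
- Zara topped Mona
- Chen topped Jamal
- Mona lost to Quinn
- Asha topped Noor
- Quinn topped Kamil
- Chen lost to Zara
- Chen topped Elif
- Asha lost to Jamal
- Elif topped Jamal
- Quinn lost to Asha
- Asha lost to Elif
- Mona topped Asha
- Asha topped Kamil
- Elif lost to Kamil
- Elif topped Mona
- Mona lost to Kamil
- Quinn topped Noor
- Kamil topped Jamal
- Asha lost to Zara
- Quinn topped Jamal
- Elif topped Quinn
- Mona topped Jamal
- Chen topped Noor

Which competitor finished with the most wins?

Win totals: Noor 3, Jamal 2, Kamil 5, Asha 4, Zara 6, Quinn 5, Elif 5, Chen 4, Mona 2.
Zara leads with 6 wins (next highest: 5).

Zara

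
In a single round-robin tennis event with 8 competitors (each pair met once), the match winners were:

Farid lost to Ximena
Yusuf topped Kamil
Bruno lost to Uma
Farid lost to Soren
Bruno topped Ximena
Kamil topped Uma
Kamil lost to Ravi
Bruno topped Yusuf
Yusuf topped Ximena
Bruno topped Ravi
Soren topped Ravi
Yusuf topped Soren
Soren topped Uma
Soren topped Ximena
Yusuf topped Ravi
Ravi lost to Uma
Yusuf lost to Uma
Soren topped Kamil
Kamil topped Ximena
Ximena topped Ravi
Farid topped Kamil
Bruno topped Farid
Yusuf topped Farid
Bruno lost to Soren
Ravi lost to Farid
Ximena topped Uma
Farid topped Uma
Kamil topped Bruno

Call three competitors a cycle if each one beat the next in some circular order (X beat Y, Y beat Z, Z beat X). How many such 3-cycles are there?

Win totals: Farid 3, Uma 3, Bruno 4, Ravi 1, Yusuf 5, Kamil 3, Ximena 3, Soren 6.
A competitor with w wins dominates both others in C(w,2) triples; summing gives 3 + 3 + 6 + 0 + 10 + 3 + 3 + 15 = 43 transitive triples.
Total triples C(8,3) = 56, so cyclic triples = 56 − 43 = 13.

13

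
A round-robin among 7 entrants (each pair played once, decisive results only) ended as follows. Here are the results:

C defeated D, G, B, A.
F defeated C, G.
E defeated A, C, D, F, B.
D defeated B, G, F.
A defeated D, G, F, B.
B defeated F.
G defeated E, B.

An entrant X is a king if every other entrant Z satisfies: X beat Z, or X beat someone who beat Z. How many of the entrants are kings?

A reaches everyone (king).
B cannot reach A, D, E in two steps.
C reaches everyone (king).
D cannot reach A in two steps.
E reaches everyone (king).
F reaches everyone (king).
G reaches everyone (king).
Kings: A, C, E, F, G — 5.

5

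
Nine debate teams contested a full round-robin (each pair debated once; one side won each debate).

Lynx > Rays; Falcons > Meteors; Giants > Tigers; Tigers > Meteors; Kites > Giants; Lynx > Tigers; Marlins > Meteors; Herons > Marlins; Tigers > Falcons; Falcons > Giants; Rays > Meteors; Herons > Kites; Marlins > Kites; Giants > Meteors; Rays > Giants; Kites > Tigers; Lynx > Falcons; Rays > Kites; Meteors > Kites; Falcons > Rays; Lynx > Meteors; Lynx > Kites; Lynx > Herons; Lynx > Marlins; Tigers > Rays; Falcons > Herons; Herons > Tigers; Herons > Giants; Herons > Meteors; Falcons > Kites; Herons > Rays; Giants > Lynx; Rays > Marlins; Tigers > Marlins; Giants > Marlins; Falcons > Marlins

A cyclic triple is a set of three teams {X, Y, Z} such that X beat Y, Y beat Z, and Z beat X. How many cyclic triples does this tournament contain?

13

Win totals: Giants 4, Lynx 7, Falcons 6, Rays 4, Kites 2, Tigers 4, Herons 6, Marlins 2, Meteors 1.
A team with w wins dominates both others in C(w,2) triples; summing gives 6 + 21 + 15 + 6 + 1 + 6 + 15 + 1 + 0 = 71 transitive triples.
Total triples C(9,3) = 84, so cyclic triples = 84 − 71 = 13.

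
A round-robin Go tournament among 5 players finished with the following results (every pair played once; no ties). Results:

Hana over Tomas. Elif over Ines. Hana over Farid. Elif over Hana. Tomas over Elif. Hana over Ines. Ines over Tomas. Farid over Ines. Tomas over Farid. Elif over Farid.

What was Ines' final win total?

1

Ines' results: beat Tomas; lost to Hana, Farid, Elif.
That is 1 win.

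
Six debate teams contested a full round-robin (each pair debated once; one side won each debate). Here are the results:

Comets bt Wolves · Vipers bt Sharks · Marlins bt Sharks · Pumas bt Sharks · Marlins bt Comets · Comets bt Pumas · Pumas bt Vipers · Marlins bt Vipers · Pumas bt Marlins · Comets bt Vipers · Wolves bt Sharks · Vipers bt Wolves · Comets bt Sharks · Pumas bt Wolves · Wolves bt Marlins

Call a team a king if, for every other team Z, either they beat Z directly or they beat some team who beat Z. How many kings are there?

3

Vipers cannot reach Comets, Pumas in two steps.
Sharks cannot reach Vipers, Comets, Wolves, Pumas, Marlins in two steps.
Comets reaches everyone (king).
Wolves cannot reach Pumas in two steps.
Pumas reaches everyone (king).
Marlins reaches everyone (king).
Kings: Comets, Pumas, Marlins — 3.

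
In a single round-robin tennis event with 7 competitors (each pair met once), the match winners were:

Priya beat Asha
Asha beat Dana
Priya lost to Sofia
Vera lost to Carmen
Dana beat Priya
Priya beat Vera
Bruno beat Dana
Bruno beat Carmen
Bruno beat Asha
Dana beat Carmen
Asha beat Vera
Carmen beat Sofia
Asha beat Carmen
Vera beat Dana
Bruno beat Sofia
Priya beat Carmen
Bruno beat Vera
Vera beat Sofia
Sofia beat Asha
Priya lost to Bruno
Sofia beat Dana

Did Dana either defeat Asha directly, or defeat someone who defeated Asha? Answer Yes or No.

Yes

Dana did not beat Asha directly.
Dana beat Priya, Carmen. Of those, Priya beat Asha.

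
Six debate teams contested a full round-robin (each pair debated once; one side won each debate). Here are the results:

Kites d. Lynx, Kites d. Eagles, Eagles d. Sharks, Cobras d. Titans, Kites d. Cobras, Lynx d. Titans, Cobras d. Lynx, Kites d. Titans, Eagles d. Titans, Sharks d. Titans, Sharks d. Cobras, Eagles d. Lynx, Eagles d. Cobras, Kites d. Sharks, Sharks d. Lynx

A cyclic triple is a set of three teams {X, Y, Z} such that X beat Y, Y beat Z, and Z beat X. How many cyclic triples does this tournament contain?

0

Of the C(6,3) = 20 triples, the cyclic ones are: none.
That is 0.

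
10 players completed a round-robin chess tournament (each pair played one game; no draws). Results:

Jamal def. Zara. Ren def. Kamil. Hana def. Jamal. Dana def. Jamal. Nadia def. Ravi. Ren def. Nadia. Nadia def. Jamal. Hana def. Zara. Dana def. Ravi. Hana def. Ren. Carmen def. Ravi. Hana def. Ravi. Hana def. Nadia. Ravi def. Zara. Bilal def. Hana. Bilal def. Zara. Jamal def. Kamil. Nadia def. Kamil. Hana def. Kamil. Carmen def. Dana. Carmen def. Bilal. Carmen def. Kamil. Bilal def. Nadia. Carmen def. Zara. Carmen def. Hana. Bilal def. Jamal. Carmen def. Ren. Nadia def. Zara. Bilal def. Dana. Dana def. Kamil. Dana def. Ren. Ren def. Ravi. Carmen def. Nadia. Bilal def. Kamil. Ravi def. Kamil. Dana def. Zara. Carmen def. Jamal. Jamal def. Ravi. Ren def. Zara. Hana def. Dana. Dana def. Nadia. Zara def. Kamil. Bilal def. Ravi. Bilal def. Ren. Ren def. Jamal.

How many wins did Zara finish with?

1

Zara's results: beat Kamil; lost to Hana, Nadia, Ren, Carmen, Jamal, Dana, Ravi, Bilal.
That is 1 win.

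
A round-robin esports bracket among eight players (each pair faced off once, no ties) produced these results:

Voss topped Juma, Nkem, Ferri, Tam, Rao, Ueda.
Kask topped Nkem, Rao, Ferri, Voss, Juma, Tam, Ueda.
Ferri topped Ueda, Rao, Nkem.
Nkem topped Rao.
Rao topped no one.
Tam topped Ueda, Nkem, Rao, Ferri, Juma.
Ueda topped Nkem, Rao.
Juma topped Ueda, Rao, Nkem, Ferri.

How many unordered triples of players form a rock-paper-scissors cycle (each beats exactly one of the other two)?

Win totals: Kask 7, Rao 0, Voss 6, Tam 5, Juma 4, Ferri 3, Ueda 2, Nkem 1.
A player with w wins dominates both others in C(w,2) triples; summing gives 21 + 0 + 15 + 10 + 6 + 3 + 1 + 0 = 56 transitive triples.
Total triples C(8,3) = 56, so cyclic triples = 56 − 56 = 0.

0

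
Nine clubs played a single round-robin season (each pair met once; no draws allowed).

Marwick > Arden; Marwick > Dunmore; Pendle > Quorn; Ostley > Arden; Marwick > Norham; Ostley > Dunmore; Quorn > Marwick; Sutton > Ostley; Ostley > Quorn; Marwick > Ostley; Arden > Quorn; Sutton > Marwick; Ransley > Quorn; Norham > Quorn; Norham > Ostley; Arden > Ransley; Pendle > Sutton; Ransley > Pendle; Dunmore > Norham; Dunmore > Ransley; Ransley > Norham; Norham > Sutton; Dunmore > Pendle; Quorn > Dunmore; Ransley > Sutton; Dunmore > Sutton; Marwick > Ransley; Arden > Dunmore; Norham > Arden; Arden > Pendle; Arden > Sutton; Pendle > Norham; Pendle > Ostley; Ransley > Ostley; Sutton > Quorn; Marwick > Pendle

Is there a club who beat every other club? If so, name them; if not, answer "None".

None

Highest win total is Marwick with 6 (out of 8 possible).
Marwick lost to Sutton, Quorn, so no club went undefeated.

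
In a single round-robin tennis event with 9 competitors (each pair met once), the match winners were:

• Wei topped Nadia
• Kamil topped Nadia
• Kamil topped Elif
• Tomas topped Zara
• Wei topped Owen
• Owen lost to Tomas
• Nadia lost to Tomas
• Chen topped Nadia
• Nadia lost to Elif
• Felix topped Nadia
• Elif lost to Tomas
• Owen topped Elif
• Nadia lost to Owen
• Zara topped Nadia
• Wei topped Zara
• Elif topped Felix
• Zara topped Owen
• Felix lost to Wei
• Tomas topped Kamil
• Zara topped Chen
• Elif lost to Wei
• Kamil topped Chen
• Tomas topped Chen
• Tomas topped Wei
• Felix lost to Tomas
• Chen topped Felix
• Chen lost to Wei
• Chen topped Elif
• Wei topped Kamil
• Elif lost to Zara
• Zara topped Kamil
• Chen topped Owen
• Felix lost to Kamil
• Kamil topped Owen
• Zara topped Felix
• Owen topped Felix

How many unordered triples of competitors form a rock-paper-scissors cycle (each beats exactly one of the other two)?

0

Win totals: Nadia 0, Zara 6, Kamil 5, Elif 2, Felix 1, Chen 4, Wei 7, Owen 3, Tomas 8.
A competitor with w wins dominates both others in C(w,2) triples; summing gives 0 + 15 + 10 + 1 + 0 + 6 + 21 + 3 + 28 = 84 transitive triples.
Total triples C(9,3) = 84, so cyclic triples = 84 − 84 = 0.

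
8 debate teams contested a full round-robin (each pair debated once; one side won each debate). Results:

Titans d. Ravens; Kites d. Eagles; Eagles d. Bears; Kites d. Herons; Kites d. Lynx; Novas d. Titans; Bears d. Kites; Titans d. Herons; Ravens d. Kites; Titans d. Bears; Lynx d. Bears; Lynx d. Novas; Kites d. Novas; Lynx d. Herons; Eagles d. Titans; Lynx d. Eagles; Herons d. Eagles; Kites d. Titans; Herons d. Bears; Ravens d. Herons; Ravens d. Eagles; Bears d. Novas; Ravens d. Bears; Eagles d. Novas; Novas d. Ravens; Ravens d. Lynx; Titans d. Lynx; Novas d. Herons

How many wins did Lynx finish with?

Lynx's results: beat Herons, Bears, Novas, Eagles; lost to Kites, Titans, Ravens.
That is 4 wins.

4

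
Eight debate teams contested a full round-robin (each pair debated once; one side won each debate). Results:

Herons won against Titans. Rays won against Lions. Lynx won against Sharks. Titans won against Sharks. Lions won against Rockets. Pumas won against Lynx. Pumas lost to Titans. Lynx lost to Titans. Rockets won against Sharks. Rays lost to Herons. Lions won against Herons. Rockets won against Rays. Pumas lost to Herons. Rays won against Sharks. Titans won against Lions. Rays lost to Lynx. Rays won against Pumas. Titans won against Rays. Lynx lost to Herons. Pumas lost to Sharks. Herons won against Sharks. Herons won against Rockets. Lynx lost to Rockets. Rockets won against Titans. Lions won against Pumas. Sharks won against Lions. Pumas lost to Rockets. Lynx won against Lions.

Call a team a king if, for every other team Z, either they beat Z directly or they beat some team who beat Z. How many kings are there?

3

Lions reaches everyone (king).
Rockets cannot reach Herons in two steps.
Rays cannot reach Titans in two steps.
Pumas cannot reach Rockets, Titans, Herons in two steps.
Titans reaches everyone (king).
Lynx cannot reach Titans in two steps.
Sharks cannot reach Rays, Titans in two steps.
Herons reaches everyone (king).
Kings: Lions, Titans, Herons — 3.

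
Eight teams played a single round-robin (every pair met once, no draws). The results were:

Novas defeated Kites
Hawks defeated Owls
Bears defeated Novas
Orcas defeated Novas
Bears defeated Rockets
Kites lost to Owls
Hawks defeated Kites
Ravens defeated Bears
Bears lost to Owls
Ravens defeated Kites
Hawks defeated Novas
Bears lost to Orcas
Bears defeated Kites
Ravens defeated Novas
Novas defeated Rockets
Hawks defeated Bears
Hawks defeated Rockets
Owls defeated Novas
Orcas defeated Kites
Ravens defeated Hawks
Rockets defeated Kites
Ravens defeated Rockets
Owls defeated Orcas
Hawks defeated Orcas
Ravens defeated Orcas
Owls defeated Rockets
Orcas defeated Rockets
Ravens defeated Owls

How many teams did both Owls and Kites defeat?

0

Owls beat: Rockets, Bears, Orcas, Kites, Novas.
Kites beat: no one.
No one was beaten by both.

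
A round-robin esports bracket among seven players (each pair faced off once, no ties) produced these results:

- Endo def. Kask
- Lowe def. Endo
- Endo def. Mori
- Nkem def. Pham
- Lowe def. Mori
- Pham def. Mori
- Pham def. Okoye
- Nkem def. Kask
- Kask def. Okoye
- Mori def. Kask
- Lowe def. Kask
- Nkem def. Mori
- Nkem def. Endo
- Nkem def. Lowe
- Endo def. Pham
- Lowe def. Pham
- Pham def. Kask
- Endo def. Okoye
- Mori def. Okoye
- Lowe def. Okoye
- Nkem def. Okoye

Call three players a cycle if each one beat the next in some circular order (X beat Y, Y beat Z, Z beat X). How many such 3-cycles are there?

0

Win totals: Lowe 5, Endo 4, Kask 1, Okoye 0, Mori 2, Nkem 6, Pham 3.
A player with w wins dominates both others in C(w,2) triples; summing gives 10 + 6 + 0 + 0 + 1 + 15 + 3 = 35 transitive triples.
Total triples C(7,3) = 35, so cyclic triples = 35 − 35 = 0.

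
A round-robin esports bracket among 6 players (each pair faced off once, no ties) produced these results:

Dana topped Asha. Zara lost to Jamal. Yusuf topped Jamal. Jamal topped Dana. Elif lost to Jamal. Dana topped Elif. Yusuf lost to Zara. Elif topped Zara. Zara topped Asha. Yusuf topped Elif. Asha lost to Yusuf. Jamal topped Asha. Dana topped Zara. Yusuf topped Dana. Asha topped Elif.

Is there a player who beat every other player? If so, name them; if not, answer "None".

Highest win total is Yusuf with 4 (out of 5 possible).
Yusuf lost to Zara, so no player went undefeated.

None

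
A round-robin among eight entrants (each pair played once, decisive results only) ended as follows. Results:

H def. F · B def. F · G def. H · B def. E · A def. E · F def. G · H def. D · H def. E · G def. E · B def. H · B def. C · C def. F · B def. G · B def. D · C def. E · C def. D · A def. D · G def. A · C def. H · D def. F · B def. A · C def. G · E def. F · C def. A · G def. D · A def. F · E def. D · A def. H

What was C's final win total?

6

C's results: beat A, D, E, F, G, H; lost to B.
That is 6 wins.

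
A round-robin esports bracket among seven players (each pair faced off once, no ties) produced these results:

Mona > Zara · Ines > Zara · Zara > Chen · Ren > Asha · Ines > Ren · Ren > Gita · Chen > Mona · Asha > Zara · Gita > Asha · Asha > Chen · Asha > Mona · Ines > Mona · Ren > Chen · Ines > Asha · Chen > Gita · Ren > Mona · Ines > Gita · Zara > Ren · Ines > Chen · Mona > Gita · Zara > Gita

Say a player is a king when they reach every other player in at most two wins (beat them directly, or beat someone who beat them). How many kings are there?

1

Zara cannot reach Ines in two steps.
Ines reaches everyone (king).
Asha cannot reach Ines in two steps.
Gita cannot reach Ines, Ren in two steps.
Ren cannot reach Ines in two steps.
Mona cannot reach Ines in two steps.
Chen cannot reach Ines, Ren in two steps.
Kings: Ines — 1.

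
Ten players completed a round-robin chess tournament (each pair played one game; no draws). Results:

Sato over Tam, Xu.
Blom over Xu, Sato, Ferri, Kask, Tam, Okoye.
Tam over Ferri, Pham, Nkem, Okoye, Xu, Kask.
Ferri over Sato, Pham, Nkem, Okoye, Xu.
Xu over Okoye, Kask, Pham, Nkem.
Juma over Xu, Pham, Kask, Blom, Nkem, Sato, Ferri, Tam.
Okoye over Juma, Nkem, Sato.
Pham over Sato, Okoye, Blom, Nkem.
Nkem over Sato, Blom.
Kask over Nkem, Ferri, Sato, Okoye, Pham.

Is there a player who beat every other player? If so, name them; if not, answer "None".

None

Highest win total is Juma with 8 (out of 9 possible).
Juma lost to Okoye, so no player went undefeated.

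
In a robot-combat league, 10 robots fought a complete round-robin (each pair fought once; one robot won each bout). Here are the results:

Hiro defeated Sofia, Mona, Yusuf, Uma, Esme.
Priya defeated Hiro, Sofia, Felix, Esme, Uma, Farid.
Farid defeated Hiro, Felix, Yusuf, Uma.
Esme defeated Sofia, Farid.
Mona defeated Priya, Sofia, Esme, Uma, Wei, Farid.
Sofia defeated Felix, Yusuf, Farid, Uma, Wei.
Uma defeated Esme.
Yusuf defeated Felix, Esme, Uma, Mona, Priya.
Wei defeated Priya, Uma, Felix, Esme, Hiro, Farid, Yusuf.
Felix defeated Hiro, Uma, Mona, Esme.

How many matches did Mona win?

Mona's results: beat Esme, Priya, Sofia, Farid, Wei, Uma; lost to Felix, Hiro, Yusuf.
That is 6 wins.

6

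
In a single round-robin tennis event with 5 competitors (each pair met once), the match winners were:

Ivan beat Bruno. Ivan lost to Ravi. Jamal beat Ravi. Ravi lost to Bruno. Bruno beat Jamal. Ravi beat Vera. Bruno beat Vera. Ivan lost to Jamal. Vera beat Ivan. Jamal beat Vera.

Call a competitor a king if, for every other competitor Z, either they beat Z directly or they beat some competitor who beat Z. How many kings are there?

3

Ravi cannot reach Jamal in two steps.
Jamal reaches everyone (king).
Vera cannot reach Ravi, Jamal in two steps.
Ivan reaches everyone (king).
Bruno reaches everyone (king).
Kings: Jamal, Ivan, Bruno — 3.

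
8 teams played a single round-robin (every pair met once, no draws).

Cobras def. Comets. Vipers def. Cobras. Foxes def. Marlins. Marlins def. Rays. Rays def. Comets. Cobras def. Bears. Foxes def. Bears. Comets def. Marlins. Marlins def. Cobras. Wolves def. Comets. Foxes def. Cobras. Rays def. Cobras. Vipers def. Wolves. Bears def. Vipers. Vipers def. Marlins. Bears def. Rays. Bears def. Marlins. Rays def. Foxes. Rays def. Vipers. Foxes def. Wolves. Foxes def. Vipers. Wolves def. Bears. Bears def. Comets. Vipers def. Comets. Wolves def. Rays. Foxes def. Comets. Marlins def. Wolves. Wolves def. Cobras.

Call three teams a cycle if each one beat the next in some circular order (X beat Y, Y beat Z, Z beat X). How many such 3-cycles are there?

13

Win totals: Vipers 4, Marlins 3, Foxes 6, Cobras 2, Wolves 4, Rays 4, Bears 4, Comets 1.
A team with w wins dominates both others in C(w,2) triples; summing gives 6 + 3 + 15 + 1 + 6 + 6 + 6 + 0 = 43 transitive triples.
Total triples C(8,3) = 56, so cyclic triples = 56 − 43 = 13.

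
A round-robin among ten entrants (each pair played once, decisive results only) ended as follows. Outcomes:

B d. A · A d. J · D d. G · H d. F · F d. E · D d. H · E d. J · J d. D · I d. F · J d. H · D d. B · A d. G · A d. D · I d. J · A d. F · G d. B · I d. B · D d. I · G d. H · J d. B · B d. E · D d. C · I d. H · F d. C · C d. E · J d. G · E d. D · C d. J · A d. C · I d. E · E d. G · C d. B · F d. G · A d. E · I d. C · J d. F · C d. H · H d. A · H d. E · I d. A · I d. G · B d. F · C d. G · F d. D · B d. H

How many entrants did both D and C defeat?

D beat: B, C, G, H, I.
C beat: B, E, G, H, J.
Both beat: B, G, H — 3.

3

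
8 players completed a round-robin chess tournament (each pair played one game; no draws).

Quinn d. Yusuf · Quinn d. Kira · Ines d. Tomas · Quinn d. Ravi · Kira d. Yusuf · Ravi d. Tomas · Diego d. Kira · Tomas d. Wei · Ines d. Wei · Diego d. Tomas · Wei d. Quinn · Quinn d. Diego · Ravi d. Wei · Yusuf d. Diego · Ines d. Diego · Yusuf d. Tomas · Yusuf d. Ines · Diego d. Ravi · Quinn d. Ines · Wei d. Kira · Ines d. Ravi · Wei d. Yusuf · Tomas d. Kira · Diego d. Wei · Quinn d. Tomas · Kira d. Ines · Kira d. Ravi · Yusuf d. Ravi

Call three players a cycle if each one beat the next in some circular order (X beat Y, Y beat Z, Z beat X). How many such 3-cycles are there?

15

Win totals: Kira 3, Tomas 2, Wei 3, Quinn 6, Yusuf 4, Ravi 2, Diego 4, Ines 4.
A player with w wins dominates both others in C(w,2) triples; summing gives 3 + 1 + 3 + 15 + 6 + 1 + 6 + 6 = 41 transitive triples.
Total triples C(8,3) = 56, so cyclic triples = 56 − 41 = 15.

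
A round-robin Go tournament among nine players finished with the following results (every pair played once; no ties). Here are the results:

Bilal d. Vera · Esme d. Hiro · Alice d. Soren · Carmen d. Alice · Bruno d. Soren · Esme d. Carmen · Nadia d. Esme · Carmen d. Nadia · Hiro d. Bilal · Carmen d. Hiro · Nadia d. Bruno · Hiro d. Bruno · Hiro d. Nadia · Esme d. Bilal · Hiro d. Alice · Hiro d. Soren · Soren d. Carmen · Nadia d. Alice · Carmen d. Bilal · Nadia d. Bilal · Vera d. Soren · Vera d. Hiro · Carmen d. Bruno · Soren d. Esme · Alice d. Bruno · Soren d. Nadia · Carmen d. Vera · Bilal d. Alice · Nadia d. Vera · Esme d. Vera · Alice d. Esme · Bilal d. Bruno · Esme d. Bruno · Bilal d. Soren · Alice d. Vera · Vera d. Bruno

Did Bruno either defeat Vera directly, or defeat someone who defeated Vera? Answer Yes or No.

No

Bruno did not beat Vera directly.
Bruno beat Soren, but each of them lost to Vera. No two-step path.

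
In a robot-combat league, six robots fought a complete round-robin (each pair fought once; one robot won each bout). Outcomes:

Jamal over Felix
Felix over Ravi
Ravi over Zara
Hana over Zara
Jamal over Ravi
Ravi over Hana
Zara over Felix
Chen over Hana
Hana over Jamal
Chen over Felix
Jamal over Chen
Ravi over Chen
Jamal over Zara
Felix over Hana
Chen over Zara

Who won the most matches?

Jamal

Win totals: Zara 1, Jamal 4, Chen 3, Hana 2, Ravi 3, Felix 2.
Jamal leads with 4 wins (next highest: 3).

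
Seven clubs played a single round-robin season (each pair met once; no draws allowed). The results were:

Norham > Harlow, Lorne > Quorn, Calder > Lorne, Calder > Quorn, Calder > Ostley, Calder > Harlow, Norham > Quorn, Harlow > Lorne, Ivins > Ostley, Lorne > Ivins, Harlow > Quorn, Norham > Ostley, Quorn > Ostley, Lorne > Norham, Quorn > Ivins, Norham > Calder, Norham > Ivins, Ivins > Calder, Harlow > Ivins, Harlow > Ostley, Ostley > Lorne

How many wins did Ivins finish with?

2

Ivins' results: beat Ostley, Calder; lost to Norham, Harlow, Lorne, Quorn.
That is 2 wins.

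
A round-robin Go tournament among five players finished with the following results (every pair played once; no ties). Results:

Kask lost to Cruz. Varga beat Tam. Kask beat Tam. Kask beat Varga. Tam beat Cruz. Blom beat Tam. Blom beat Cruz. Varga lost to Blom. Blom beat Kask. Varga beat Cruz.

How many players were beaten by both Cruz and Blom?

Cruz beat: Kask.
Blom beat: Cruz, Varga, Kask, Tam.
Both beat: Kask — 1.

1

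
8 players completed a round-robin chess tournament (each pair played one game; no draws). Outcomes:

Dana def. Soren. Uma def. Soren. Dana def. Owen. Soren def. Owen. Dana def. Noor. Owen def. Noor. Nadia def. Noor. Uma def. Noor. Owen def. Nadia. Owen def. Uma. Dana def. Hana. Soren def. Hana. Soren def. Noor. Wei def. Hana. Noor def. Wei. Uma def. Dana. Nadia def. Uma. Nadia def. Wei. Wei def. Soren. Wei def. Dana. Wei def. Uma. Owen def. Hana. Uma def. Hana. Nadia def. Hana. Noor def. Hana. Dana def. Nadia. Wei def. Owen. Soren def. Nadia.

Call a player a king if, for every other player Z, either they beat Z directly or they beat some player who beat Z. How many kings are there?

Uma reaches everyone (king).
Dana reaches everyone (king).
Noor cannot reach Nadia in two steps.
Hana cannot reach Uma, Dana, Noor, Owen, Nadia, Soren, Wei in two steps.
Owen reaches everyone (king).
Nadia reaches everyone (king).
Soren cannot reach Dana in two steps.
Wei reaches everyone (king).
Kings: Uma, Dana, Owen, Nadia, Wei — 5.

5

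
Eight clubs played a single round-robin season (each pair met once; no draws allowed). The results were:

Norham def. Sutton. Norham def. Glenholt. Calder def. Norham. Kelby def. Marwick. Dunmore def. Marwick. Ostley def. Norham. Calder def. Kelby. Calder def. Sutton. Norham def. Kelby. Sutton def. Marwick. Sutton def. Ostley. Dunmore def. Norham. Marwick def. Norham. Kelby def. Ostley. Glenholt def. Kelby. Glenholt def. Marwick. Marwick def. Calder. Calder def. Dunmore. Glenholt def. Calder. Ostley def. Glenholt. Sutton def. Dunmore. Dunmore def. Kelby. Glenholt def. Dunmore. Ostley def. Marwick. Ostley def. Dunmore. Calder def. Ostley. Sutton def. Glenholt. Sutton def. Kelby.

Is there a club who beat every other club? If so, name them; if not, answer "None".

None

Highest win total is Sutton with 5 (out of 7 possible).
Sutton lost to Calder, Norham, so no club went undefeated.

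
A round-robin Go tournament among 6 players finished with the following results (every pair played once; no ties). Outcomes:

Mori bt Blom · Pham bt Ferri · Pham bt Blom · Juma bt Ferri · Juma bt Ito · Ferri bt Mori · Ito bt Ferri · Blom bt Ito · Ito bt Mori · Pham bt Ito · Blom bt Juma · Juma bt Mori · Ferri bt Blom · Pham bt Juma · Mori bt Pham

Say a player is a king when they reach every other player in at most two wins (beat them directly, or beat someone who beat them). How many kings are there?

4

Ito cannot reach Juma in two steps.
Mori reaches everyone (king).
Juma reaches everyone (king).
Pham reaches everyone (king).
Ferri reaches everyone (king).
Blom cannot reach Pham in two steps.
Kings: Mori, Juma, Pham, Ferri — 4.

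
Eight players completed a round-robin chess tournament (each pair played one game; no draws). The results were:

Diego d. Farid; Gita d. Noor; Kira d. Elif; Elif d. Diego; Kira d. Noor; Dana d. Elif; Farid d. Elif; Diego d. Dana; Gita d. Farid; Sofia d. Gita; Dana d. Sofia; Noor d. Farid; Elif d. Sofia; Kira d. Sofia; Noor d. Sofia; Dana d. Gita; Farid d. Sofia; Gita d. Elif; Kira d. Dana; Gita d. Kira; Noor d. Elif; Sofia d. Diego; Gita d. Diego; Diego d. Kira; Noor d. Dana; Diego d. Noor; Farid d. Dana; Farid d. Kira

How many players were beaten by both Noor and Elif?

Noor beat: Farid, Dana, Sofia, Elif.
Elif beat: Sofia, Diego.
Both beat: Sofia — 1.

1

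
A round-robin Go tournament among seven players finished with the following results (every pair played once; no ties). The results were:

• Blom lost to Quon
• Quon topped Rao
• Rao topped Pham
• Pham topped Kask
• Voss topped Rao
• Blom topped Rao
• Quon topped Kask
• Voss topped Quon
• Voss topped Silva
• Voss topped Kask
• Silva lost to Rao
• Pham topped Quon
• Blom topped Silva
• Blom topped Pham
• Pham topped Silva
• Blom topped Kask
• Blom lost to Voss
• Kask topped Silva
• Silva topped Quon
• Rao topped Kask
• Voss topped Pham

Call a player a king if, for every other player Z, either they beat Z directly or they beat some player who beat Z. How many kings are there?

1

Blom cannot reach Voss in two steps.
Pham cannot reach Voss in two steps.
Silva cannot reach Pham, Voss in two steps.
Kask cannot reach Blom, Pham, Voss, Rao in two steps.
Quon cannot reach Voss in two steps.
Voss reaches everyone (king).
Rao cannot reach Blom, Voss in two steps.
Kings: Voss — 1.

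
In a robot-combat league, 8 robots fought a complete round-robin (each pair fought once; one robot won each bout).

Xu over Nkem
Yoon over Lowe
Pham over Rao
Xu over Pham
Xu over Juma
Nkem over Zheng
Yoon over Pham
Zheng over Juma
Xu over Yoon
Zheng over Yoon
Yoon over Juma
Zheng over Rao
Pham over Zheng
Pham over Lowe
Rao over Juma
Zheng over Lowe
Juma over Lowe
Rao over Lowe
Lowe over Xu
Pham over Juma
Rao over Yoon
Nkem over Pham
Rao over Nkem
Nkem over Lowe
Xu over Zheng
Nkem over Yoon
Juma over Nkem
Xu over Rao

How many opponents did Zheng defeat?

Zheng's results: beat Rao, Yoon, Juma, Lowe; lost to Xu, Pham, Nkem.
That is 4 wins.

4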